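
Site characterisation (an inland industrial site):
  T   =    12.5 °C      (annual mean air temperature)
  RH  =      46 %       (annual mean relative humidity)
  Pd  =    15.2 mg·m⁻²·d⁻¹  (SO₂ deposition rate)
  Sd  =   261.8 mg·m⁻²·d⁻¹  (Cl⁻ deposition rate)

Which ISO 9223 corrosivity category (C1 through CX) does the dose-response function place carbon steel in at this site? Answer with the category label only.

carbon steel: temperature factor f = -0.054·(2.5) = -0.1350
  Pd branch = 1.77·Pd^0.52·e^(0.02·RH+f) = 15.98 μm/a
  Sd branch = 0.102·Sd^0.62·e^(0.033·RH+0.04·T) = 24.22 μm/a
  r_corr = 15.98 + 24.22 = 40.19 μm/a
Category bounds: 25…50 μm/a bracket r_corr ⇒ C3

C3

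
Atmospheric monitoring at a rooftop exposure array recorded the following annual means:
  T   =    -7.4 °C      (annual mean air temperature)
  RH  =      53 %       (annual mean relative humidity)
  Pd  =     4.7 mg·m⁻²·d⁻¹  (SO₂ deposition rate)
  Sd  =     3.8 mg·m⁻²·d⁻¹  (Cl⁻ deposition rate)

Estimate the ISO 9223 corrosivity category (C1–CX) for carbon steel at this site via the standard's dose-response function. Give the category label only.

carbon steel: T≤10 °C ⇒ hinge +0.150·(-7.4−10) = -2.6100
  sulphur-dioxide contribution → 0.8401 μm/a
  chloride contribution → 0.9979 μm/a
  total first-year rate 1.838 μm/a
ISO 9223 Table 2 (carbon steel): 1.3 < 1.84 ≤ 25 μm/a ⇒ C2

C2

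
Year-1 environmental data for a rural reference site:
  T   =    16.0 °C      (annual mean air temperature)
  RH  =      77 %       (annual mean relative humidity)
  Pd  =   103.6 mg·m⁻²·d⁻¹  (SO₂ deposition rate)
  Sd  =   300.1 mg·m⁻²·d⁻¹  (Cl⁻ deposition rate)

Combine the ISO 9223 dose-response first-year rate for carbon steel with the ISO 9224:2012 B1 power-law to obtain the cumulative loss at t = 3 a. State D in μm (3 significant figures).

D(3) = 268 μm

carbon steel: temperature factor f = -0.054·(6.0) = -0.3240
  sulphur-dioxide contribution → 66.69 μm/a
  chloride contribution → 84.33 μm/a
  total first-year rate 151 μm/a
Power-law: D(3) = r_corr · 3^0.523
  D(3) = 151 × 3^0.523 = 151 × 1.776 = 268.3 μm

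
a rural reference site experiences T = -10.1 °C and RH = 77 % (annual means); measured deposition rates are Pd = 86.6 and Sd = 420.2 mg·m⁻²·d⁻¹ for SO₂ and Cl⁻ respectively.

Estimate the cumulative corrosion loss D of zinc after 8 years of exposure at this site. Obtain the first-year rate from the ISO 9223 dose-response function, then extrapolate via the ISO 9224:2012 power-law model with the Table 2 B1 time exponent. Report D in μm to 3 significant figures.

D(8) = 10.3 μm

zinc: f(T) = +0.038·(T−10) [T≤10 °C] = -0.7638
  sulphur-dioxide contribution → 1.478 μm/a
  chloride contribution → 0.4296 μm/a
  total first-year rate 1.908 μm/a
Power-law: D(8) = r_corr · 8^0.813
  D(8) = 1.908 × 8^0.813 = 1.908 × 5.423 = 10.34 μm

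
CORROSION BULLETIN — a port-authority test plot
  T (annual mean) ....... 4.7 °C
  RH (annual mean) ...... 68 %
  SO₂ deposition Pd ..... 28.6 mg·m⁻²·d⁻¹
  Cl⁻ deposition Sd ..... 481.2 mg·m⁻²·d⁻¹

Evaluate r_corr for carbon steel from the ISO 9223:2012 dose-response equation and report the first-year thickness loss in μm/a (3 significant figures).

carbon steel: f(T) = +0.150·(T−10) [T≤10 °C] = -0.7950
  sulphur-dioxide contribution → 17.81 μm/a
  chloride contribution → 53.44 μm/a
  ⇒ r_corr(carbon steel) = 71.25 μm/a

r_corr = 71.2 μm/a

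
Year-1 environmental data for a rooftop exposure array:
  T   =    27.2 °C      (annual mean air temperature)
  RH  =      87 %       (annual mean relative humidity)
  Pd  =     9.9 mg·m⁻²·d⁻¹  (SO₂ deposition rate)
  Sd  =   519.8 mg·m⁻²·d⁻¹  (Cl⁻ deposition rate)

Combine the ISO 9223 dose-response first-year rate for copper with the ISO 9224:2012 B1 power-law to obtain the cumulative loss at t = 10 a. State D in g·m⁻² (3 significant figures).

D(10) = 218 g·m⁻²

copper: f(T) = -0.080·(T−10) [T>10 °C] = -1.3760
  sulphur-dioxide contribution → 0.4119 μm/a
  chloride contribution → 4.82 μm/a
  total first-year rate 5.232 μm/a
ISO 9224: D(t) = r_corr · t^b with b = 0.667 (copper, B1)
  D(10) = 5.232 × 10^0.667 = 5.232 × 4.645 = 24.3 μm
  Mass loss = 24.3 μm × 8.96 g/cm³ = 217.8 g·m⁻²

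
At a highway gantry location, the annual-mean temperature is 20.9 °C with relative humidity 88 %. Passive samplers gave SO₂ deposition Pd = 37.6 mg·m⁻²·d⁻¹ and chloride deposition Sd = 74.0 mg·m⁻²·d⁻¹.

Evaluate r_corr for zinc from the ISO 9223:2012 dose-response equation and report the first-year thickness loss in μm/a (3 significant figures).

r_corr = 4.11 μm/a

zinc: temperature factor f = -0.071·(10.9) = -0.7739
  SO₂ term: 0.0129·37.6^0.44·exp(0.046·88-0.7739) = 1.681
  Cl⁻ term: 0.0175·74.0^0.57·exp(0.008·88+0.085·20.9) = 2.431
  sum: 1.681 + 2.431 → r_corr = 4.112 μm/a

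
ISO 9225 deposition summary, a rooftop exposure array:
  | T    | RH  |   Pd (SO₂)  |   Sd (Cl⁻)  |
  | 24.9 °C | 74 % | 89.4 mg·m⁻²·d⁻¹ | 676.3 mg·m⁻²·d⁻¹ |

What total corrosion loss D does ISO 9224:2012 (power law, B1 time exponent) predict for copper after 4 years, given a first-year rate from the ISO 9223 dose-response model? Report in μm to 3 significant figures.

copper: T>10 °C ⇒ hinge -0.080·(24.9−10) = -1.1920
  SO₂ term: 0.0053·89.4^0.26·exp(0.059·74-1.1920) = 0.4074
  Sd branch = 0.01025·Sd^0.27·e^(0.036·RH+0.049·T) = 2.895 μm/a
  sum: 0.4074 + 2.895 → r_corr = 3.303 μm/a
ISO 9224: D(t) = r_corr · t^b with b = 0.667 (copper, B1)
  D(4) = 3.303 × 4^0.667 = 3.303 × 2.521 = 8.326 μm

D(4) = 8.33 μm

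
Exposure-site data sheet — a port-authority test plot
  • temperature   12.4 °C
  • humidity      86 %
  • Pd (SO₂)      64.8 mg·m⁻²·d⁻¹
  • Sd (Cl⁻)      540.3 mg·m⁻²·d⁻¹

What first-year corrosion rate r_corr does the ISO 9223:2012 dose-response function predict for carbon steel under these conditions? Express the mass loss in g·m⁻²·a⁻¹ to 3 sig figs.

carbon steel: f(T) = -0.054·(T−10) [T>10 °C] = -0.1296
  Pd branch = 1.77·Pd^0.52·e^(0.02·RH+f) = 75.98 μm/a
  Sd branch = 0.102·Sd^0.62·e^(0.033·RH+0.04·T) = 141.5 μm/a
  r_corr = 75.98 + 141.5 = 217.5 μm/a
Convert to mass loss: 217.5 μm/a × 7.85 g/cm³ = 1707 g·m⁻²·a⁻¹

r_corr = 1.71e+03 g·m⁻²·a⁻¹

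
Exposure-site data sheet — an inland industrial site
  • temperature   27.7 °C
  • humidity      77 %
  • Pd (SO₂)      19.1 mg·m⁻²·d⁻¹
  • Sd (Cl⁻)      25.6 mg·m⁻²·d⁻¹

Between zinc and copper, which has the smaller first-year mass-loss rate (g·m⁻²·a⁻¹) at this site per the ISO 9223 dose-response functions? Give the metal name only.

copper

zinc: temperature factor f = -0.071·(17.7) = -1.2567
  Pd branch = 0.0129·Pd^0.44·e^(0.046·RH+f) = 0.4642 μm/a
  Sd branch = 0.0175·Sd^0.57·e^(0.008·RH+0.085·T) = 2.167 μm/a
  r_corr = 0.4642 + 2.167 = 2.631 μm/a
  mass loss = 2.631 μm/a × 7.14 g/cm³ = 18.79 g·m⁻²·a⁻¹
copper: f(T) = -0.080·(T−10) [T>10 °C] = -1.4160
  Pd branch = 0.0053·Pd^0.26·e^(0.059·RH+f) = 0.2602 μm/a
  Sd branch = 0.01025·Sd^0.27·e^(0.036·RH+0.049·T) = 1.529 μm/a
  r_corr = 0.2602 + 1.529 = 1.789 μm/a
  mass loss = 1.789 μm/a × 8.96 g/cm³ = 16.03 g·m⁻²·a⁻¹
Ordering by g·m⁻²·a⁻¹: zinc (18.8) > copper (16)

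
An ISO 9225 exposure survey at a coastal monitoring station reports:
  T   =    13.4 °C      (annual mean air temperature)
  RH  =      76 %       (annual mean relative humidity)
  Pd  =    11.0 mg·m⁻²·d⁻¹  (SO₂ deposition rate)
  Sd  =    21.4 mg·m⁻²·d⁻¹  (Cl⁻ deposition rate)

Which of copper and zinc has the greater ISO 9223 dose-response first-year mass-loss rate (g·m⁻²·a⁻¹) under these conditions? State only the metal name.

copper: T>10 °C ⇒ hinge -0.080·(13.4−10) = -0.2720
  SO₂ term: 0.0053·11.0^0.26·exp(0.059·76-0.2720) = 0.6672
  Sd branch = 0.01025·Sd^0.27·e^(0.036·RH+0.049·T) = 0.6971 μm/a
  r_corr = 0.6672 + 0.6971 = 1.364 μm/a
  mass loss = 1.364 μm/a × 8.96 g/cm³ = 12.22 g·m⁻²·a⁻¹
zinc: f(T) = -0.071·(T−10) [T>10 °C] = -0.2414
  Pd branch = 0.0129·Pd^0.44·e^(0.046·RH+f) = 0.96 μm/a
  Sd branch = 0.0175·Sd^0.57·e^(0.008·RH+0.085·T) = 0.5756 μm/a
  r_corr = 0.96 + 0.5756 = 1.536 μm/a
  mass loss = 1.536 μm/a × 7.14 g/cm³ = 10.96 g·m⁻²·a⁻¹
Ordering by g·m⁻²·a⁻¹: copper (12.2) > zinc (11)

copper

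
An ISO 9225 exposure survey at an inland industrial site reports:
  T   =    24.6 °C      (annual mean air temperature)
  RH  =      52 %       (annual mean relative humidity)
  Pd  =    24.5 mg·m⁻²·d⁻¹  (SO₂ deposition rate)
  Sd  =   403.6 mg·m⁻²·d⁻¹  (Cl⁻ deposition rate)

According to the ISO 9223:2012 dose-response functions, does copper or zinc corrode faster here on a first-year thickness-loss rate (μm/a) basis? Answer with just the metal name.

zinc

copper: T>10 °C ⇒ hinge -0.080·(24.6−10) = -1.1680
  SO₂ term: 0.0053·24.5^0.26·exp(0.059·52-1.1680) = 0.0814
  Cl⁻ term: 0.01025·403.6^0.27·exp(0.036·52+0.049·24.6) = 1.124
  sum: 0.0814 + 1.124 → r_corr = 1.206 μm/a
zinc: temperature factor f = -0.071·(14.6) = -1.0366
  Pd branch = 0.0129·Pd^0.44·e^(0.046·RH+f) = 0.2044 μm/a
  Cl⁻ term: 0.0175·403.6^0.57·exp(0.008·52+0.085·24.6) = 6.565
  sum: 0.2044 + 6.565 → r_corr = 6.769 μm/a
Ordering by μm/a: zinc (6.77) > copper (1.21)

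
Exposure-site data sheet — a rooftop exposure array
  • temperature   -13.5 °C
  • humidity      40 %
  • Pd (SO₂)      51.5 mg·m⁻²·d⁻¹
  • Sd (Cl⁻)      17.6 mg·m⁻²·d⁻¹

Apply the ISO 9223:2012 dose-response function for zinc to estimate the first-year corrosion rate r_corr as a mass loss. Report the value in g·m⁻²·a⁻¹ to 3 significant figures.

zinc: T≤10 °C ⇒ hinge +0.038·(-13.5−10) = -0.8930
  sulphur-dioxide contribution → 0.1884 μm/a
  chloride contribution → 0.03923 μm/a
  total first-year rate 0.2276 μm/a
Convert to mass loss: 0.2276 μm/a × 7.14 g/cm³ = 1.625 g·m⁻²·a⁻¹

r_corr = 1.63 g·m⁻²·a⁻¹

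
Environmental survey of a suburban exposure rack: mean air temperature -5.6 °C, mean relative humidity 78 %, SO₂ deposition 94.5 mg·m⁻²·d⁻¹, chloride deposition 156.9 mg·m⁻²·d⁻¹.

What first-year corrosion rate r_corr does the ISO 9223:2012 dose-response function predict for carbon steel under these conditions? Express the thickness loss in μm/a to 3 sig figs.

r_corr = 33.2 μm/a

carbon steel: f(T) = +0.150·(T−10) [T≤10 °C] = -2.3400
  sulphur-dioxide contribution → 8.639 μm/a
  chloride contribution → 24.57 μm/a
  total first-year rate 33.21 μm/a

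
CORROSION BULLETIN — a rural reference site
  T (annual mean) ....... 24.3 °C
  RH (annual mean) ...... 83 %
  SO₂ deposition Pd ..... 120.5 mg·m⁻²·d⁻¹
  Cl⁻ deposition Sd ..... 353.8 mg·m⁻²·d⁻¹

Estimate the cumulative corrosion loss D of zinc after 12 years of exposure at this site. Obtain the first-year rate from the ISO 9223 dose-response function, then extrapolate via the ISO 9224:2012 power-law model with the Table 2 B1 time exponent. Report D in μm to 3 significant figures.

zinc: f(T) = -0.071·(T−10) [T>10 °C] = -1.0153
  SO₂ term: 0.0129·120.5^0.44·exp(0.046·83-1.0153) = 1.752
  Cl⁻ term: 0.0175·353.8^0.57·exp(0.008·83+0.085·24.3) = 7.607
  r_corr = 1.752 + 7.607 = 9.359 μm/a
Long-term exponent b (ISO 9224 Table 2, B1) = 0.813
  D(12) = 9.359 × 12^0.813 = 9.359 × 7.54 = 70.57 μm

D(12) = 70.6 μm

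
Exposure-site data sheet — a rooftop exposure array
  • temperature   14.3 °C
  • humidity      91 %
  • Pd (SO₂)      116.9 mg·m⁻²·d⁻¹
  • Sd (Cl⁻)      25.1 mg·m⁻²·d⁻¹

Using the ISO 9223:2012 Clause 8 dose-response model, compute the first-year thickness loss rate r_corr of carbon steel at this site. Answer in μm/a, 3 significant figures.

carbon steel: temperature factor f = -0.054·(4.3) = -0.2322
  SO₂ term: 1.77·116.9^0.52·exp(0.02·91-0.2322) = 103
  Sd branch = 0.102·Sd^0.62·e^(0.033·RH+0.04·T) = 26.85 μm/a
  sum: 103 + 26.85 → r_corr = 129.8 μm/a

r_corr = 130 μm/a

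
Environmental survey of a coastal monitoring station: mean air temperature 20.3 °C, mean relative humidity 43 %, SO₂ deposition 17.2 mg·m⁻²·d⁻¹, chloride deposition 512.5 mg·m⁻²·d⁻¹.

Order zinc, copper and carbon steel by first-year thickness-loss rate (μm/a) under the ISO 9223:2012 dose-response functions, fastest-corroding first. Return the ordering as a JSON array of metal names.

zinc: temperature factor f = -0.071·(10.3) = -0.7313
  Pd branch = 0.0129·Pd^0.44·e^(0.046·RH+f) = 0.1569 μm/a
  Cl⁻ term: 0.0175·512.5^0.57·exp(0.008·43+0.085·20.3) = 4.857
  sum: 0.1569 + 4.857 → r_corr = 5.014 μm/a
copper: f(T) = -0.080·(T−10) [T>10 °C] = -0.8240
  Pd branch = 0.0053·Pd^0.26·e^(0.059·RH+f) = 0.06158 μm/a
  Cl⁻ term: 0.01025·512.5^0.27·exp(0.036·43+0.049·20.3) = 0.7025
  sum: 0.06158 + 0.7025 → r_corr = 0.764 μm/a
carbon steel: T>10 °C ⇒ hinge -0.054·(20.3−10) = -0.5562
  Pd branch = 1.77·Pd^0.52·e^(0.02·RH+f) = 10.53 μm/a
  Sd branch = 0.102·Sd^0.62·e^(0.033·RH+0.04·T) = 45.45 μm/a
  sum: 10.53 + 45.45 → r_corr = 55.98 μm/a
Ordering by μm/a: carbon steel (56) > zinc (5.01) > copper (0.764)

["carbon steel", "zinc", "copper"]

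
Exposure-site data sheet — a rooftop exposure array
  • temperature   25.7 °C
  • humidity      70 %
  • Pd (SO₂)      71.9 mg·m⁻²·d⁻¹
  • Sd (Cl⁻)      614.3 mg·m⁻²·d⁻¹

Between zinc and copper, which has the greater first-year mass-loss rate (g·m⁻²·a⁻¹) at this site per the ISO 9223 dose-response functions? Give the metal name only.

zinc: f(T) = -0.071·(T−10) [T>10 °C] = -1.1147
  sulphur-dioxide contribution → 0.6948 μm/a
  chloride contribution → 10.58 μm/a
  total first-year rate 11.27 μm/a
  mass loss = 11.27 μm/a × 7.14 g/cm³ = 80.48 g·m⁻²·a⁻¹
copper: T>10 °C ⇒ hinge -0.080·(25.7−10) = -1.2560
  sulphur-dioxide contribution → 0.2852 μm/a
  chloride contribution → 2.54 μm/a
  ⇒ r_corr(copper) = 2.826 μm/a
  mass loss = 2.826 μm/a × 8.96 g/cm³ = 25.32 g·m⁻²·a⁻¹
Ordering by g·m⁻²·a⁻¹: zinc (80.5) > copper (25.3)

zinc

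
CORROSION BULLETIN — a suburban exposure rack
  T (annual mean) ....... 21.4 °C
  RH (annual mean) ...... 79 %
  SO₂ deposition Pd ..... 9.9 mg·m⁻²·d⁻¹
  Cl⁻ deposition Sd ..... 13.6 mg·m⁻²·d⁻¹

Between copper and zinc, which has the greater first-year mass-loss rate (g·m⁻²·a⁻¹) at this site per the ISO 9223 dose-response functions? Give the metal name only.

copper

copper: temperature factor f = -0.080·(11.4) = -0.9120
  SO₂ term: 0.0053·9.9^0.26·exp(0.059·79-0.9120) = 0.4086
  Sd branch = 0.01025·Sd^0.27·e^(0.036·RH+0.049·T) = 1.017 μm/a
  r_corr = 0.4086 + 1.017 = 1.426 μm/a
  mass loss = 1.426 μm/a × 8.96 g/cm³ = 12.77 g·m⁻²·a⁻¹
zinc: T>10 °C ⇒ hinge -0.071·(21.4−10) = -0.8094
  SO₂ term: 0.0129·9.9^0.44·exp(0.046·79-0.8094) = 0.5962
  Cl⁻ term: 0.0175·13.6^0.57·exp(0.008·79+0.085·21.4) = 0.8987
  r_corr = 0.5962 + 0.8987 = 1.495 μm/a
  mass loss = 1.495 μm/a × 7.14 g/cm³ = 10.67 g·m⁻²·a⁻¹
Ordering by g·m⁻²·a⁻¹: copper (12.8) > zinc (10.7)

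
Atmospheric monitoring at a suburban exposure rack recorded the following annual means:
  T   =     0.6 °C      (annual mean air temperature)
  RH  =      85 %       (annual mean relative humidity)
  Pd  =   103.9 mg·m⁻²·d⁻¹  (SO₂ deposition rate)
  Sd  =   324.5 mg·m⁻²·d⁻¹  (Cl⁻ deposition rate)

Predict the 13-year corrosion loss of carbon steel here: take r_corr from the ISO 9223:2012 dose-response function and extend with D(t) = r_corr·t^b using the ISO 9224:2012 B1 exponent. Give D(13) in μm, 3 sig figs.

carbon steel: temperature factor f = +0.150·(-9.4) = -1.4100
  SO₂ term: 1.77·103.9^0.52·exp(0.02·85-1.4100) = 26.46
  Cl⁻ term: 0.102·324.5^0.62·exp(0.033·85+0.04·0.6) = 62.25
  r_corr = 26.46 + 62.25 = 88.71 μm/a
Long-term exponent b (ISO 9224 Table 2, B1) = 0.523
  D(13) = 88.71 × 13^0.523 = 88.71 × 3.825 = 339.3 μm

D(13) = 339 μm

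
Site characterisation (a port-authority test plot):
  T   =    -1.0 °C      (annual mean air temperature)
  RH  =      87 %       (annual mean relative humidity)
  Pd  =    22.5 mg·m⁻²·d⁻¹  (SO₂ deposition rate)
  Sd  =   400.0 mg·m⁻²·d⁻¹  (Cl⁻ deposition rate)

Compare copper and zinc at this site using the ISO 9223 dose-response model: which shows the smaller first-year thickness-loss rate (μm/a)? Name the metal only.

copper: f(T) = +0.126·(T−10) [T≤10 °C] = -1.3860
  sulphur-dioxide contribution → 0.5048 μm/a
  chloride contribution → 1.128 μm/a
  ⇒ r_corr(copper) = 1.633 μm/a
zinc: f(T) = +0.038·(T−10) [T≤10 °C] = -0.4180
  sulphur-dioxide contribution → 1.828 μm/a
  chloride contribution → 0.9808 μm/a
  total first-year rate 2.809 μm/a
Ordering by μm/a: zinc (2.81) > copper (1.63)

copper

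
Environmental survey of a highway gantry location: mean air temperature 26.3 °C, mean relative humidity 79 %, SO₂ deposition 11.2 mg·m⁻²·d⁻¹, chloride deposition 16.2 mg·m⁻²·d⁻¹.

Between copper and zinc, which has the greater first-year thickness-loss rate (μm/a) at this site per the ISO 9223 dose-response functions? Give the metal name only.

copper: T>10 °C ⇒ hinge -0.080·(26.3−10) = -1.3040
  Pd branch = 0.0053·Pd^0.26·e^(0.059·RH+f) = 0.2851 μm/a
  Sd branch = 0.01025·Sd^0.27·e^(0.036·RH+0.049·T) = 1.356 μm/a
  r_corr = 0.2851 + 1.356 = 1.641 μm/a
zinc: temperature factor f = -0.071·(16.3) = -1.1573
  SO₂ term: 0.0129·11.2^0.44·exp(0.046·79-1.1573) = 0.4445
  Cl⁻ term: 0.0175·16.2^0.57·exp(0.008·79+0.085·26.3) = 1.506
  r_corr = 0.4445 + 1.506 = 1.95 μm/a
Ordering by μm/a: zinc (1.95) > copper (1.64)

zinc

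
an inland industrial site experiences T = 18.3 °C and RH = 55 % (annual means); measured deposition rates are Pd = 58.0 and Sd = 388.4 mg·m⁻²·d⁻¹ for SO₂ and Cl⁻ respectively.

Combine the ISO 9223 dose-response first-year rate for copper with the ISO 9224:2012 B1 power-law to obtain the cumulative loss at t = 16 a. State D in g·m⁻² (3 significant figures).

D(16) = 63.3 g·m⁻²

copper: temperature factor f = -0.080·(8.3) = -0.6640
  sulphur-dioxide contribution → 0.2012 μm/a
  chloride contribution → 0.9103 μm/a
  ⇒ r_corr(copper) = 1.111 μm/a
Power-law: D(16) = r_corr · 16^0.667
  D(16) = 1.111 × 16^0.667 = 1.111 × 6.355 = 7.064 μm
  Mass loss = 7.064 μm × 8.96 g/cm³ = 63.29 g·m⁻²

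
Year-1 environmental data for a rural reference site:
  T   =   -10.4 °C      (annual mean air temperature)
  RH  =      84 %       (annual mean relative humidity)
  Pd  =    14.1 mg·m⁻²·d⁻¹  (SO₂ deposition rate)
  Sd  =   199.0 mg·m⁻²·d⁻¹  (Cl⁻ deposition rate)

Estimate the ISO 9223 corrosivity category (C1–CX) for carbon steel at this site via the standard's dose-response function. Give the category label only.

carbon steel: temperature factor f = +0.150·(-20.4) = -3.0600
  Pd branch = 1.77·Pd^0.52·e^(0.02·RH+f) = 1.763 μm/a
  Cl⁻ term: 0.102·199.0^0.62·exp(0.033·84+0.04·-10.4) = 28.65
  sum: 1.763 + 28.65 → r_corr = 30.41 μm/a
Category bounds: 25…50 μm/a bracket r_corr ⇒ C3

C3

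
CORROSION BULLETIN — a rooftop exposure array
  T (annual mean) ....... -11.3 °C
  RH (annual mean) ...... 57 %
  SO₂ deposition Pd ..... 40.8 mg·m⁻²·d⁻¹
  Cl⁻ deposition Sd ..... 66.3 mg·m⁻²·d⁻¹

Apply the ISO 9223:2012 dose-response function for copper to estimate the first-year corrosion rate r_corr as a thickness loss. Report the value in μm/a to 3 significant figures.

copper: T≤10 °C ⇒ hinge +0.126·(-11.3−10) = -2.6838
  SO₂ term: 0.0053·40.8^0.26·exp(0.059·57-2.6838) = 0.02742
  Sd branch = 0.01025·Sd^0.27·e^(0.036·RH+0.049·T) = 0.1423 μm/a
  sum: 0.02742 + 0.1423 → r_corr = 0.1697 μm/a

r_corr = 0.170 μm/a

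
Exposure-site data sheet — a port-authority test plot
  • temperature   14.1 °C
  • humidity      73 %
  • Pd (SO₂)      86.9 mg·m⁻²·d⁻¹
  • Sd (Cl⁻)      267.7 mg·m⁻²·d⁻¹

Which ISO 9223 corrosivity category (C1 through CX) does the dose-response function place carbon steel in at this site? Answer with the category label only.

carbon steel: f(T) = -0.054·(T−10) [T>10 °C] = -0.2214
  SO₂ term: 1.77·86.9^0.52·exp(0.02·73-0.2214) = 62.26
  Cl⁻ term: 0.102·267.7^0.62·exp(0.033·73+0.04·14.1) = 63.81
  r_corr = 62.26 + 63.81 = 126.1 μm/a
126 μm/a falls in (80, 200] for carbon steel → category C5

C5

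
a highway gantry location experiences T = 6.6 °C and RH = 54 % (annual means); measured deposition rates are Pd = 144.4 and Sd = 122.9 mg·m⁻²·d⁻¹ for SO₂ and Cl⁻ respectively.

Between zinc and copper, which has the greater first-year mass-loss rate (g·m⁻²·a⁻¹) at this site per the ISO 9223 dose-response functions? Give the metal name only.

zinc

zinc: f(T) = +0.038·(T−10) [T≤10 °C] = -0.1292
  SO₂ term: 0.0129·144.4^0.44·exp(0.046·54-0.1292) = 1.212
  Sd branch = 0.0175·Sd^0.57·e^(0.008·RH+0.085·T) = 0.7334 μm/a
  sum: 1.212 + 0.7334 → r_corr = 1.945 μm/a
  mass loss = 1.945 μm/a × 7.14 g/cm³ = 13.89 g·m⁻²·a⁻¹
copper: temperature factor f = +0.126·(-3.4) = -0.4284
  SO₂ term: 0.0053·144.4^0.26·exp(0.059·54-0.4284) = 0.3044
  Cl⁻ term: 0.01025·122.9^0.27·exp(0.036·54+0.049·6.6) = 0.3628
  r_corr = 0.3044 + 0.3628 = 0.6671 μm/a
  mass loss = 0.6671 μm/a × 8.96 g/cm³ = 5.977 g·m⁻²·a⁻¹
Ordering by g·m⁻²·a⁻¹: zinc (13.9) > copper (5.98)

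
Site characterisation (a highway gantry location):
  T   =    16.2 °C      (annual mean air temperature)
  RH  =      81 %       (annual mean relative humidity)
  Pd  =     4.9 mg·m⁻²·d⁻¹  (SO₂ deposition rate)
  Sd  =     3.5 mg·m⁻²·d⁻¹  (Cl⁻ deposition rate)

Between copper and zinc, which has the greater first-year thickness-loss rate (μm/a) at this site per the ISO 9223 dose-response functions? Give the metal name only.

copper: temperature factor f = -0.080·(6.2) = -0.4960
  sulphur-dioxide contribution → 0.5805 μm/a
  chloride contribution → 0.5872 μm/a
  total first-year rate 1.168 μm/a
zinc: f(T) = -0.071·(T−10) [T>10 °C] = -0.4402
  sulphur-dioxide contribution → 0.6939 μm/a
  chloride contribution → 0.2708 μm/a
  total first-year rate 0.9646 μm/a
Ordering by μm/a: copper (1.17) > zinc (0.965)

copper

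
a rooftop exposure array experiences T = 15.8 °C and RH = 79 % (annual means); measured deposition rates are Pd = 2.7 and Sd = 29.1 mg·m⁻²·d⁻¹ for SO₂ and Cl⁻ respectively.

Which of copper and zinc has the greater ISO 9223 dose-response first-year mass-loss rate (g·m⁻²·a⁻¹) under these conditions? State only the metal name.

copper: T>10 °C ⇒ hinge -0.080·(15.8−10) = -0.4640
  Pd branch = 0.0053·Pd^0.26·e^(0.059·RH+f) = 0.4562 μm/a
  Cl⁻ term: 0.01025·29.1^0.27·exp(0.036·79+0.049·15.8) = 0.9492
  r_corr = 0.4562 + 0.9492 = 1.405 μm/a
  mass loss = 1.405 μm/a × 8.96 g/cm³ = 12.59 g·m⁻²·a⁻¹
zinc: T>10 °C ⇒ hinge -0.071·(15.8−10) = -0.4118
  Pd branch = 0.0129·Pd^0.44·e^(0.046·RH+f) = 0.5009 μm/a
  Cl⁻ term: 0.0175·29.1^0.57·exp(0.008·79+0.085·15.8) = 0.8614
  r_corr = 0.5009 + 0.8614 = 1.362 μm/a
  mass loss = 1.362 μm/a × 7.14 g/cm³ = 9.727 g·m⁻²·a⁻¹
Ordering by g·m⁻²·a⁻¹: copper (12.6) > zinc (9.73)

copper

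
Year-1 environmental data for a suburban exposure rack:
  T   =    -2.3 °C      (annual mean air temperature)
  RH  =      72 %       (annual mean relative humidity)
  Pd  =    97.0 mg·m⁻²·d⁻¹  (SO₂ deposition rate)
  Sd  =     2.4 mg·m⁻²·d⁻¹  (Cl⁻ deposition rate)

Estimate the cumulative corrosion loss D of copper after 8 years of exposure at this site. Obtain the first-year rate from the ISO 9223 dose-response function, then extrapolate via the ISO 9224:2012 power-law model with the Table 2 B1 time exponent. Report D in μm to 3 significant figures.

D(8) = 1.66 μm

copper: T≤10 °C ⇒ hinge +0.126·(-2.3−10) = -1.5498
  sulphur-dioxide contribution → 0.2586 μm/a
  chloride contribution → 0.1549 μm/a
  ⇒ r_corr(copper) = 0.4135 μm/a
Long-term exponent b (ISO 9224 Table 2, B1) = 0.667
  D(8) = 0.4135 × 8^0.667 = 0.4135 × 4.003 = 1.655 μm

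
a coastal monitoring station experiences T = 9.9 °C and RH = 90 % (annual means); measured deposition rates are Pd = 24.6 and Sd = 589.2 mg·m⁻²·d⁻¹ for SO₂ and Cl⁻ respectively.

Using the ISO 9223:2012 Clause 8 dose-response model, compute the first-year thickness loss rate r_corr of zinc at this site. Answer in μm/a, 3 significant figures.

r_corr = 6.47 μm/a

zinc: f(T) = +0.038·(T−10) [T≤10 °C] = -0.0038
  sulphur-dioxide contribution → 3.303 μm/a
  chloride contribution → 3.164 μm/a
  ⇒ r_corr(zinc) = 6.467 μm/a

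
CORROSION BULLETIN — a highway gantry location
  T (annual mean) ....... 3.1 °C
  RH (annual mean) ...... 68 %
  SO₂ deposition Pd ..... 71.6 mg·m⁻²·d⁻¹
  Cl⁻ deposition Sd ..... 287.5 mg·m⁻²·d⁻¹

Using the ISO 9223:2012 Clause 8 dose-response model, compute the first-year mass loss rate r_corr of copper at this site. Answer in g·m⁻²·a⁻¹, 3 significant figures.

copper: temperature factor f = +0.126·(-6.9) = -0.8694
  Pd branch = 0.0053·Pd^0.26·e^(0.059·RH+f) = 0.3727 μm/a
  Cl⁻ term: 0.01025·287.5^0.27·exp(0.036·68+0.049·3.1) = 0.6363
  r_corr = 0.3727 + 0.6363 = 1.009 μm/a
Convert to mass loss: 1.009 μm/a × 8.96 g/cm³ = 9.041 g·m⁻²·a⁻¹

r_corr = 9.04 g·m⁻²·a⁻¹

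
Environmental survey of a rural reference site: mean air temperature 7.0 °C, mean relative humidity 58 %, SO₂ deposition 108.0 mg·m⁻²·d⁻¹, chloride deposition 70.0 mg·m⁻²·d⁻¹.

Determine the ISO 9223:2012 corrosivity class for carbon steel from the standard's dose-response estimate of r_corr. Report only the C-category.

C4

carbon steel: f(T) = +0.150·(T−10) [T≤10 °C] = -0.4500
  Pd branch = 1.77·Pd^0.52·e^(0.02·RH+f) = 41.09 μm/a
  Sd branch = 0.102·Sd^0.62·e^(0.033·RH+0.04·T) = 12.75 μm/a
  r_corr = 41.09 + 12.75 = 53.83 μm/a
ISO 9223 Table 2 (carbon steel): 50 < 53.8 ≤ 80 μm/a ⇒ C4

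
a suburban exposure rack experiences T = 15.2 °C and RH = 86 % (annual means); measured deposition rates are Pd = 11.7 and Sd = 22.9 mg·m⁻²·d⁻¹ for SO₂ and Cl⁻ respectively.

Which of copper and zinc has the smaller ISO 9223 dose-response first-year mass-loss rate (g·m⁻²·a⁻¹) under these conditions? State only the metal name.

copper: T>10 °C ⇒ hinge -0.080·(15.2−10) = -0.4160
  sulphur-dioxide contribution → 1.059 μm/a
  chloride contribution → 1.112 μm/a
  total first-year rate 2.171 μm/a
  mass loss = 2.171 μm/a × 8.96 g/cm³ = 19.45 g·m⁻²·a⁻¹
zinc: T>10 °C ⇒ hinge -0.071·(15.2−10) = -0.3692
  sulphur-dioxide contribution → 1.375 μm/a
  chloride contribution → 0.7552 μm/a
  total first-year rate 2.13 μm/a
  mass loss = 2.13 μm/a × 7.14 g/cm³ = 15.21 g·m⁻²·a⁻¹
Ordering by g·m⁻²·a⁻¹: copper (19.4) > zinc (15.2)

zinc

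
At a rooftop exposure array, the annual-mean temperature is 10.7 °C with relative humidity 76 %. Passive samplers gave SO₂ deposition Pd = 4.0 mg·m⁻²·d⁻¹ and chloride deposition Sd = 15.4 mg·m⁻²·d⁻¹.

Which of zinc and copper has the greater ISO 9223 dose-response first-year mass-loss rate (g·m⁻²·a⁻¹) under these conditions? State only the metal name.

copper

zinc: T>10 °C ⇒ hinge -0.071·(10.7−10) = -0.0497
  sulphur-dioxide contribution → 0.7451 μm/a
  chloride contribution → 0.3793 μm/a
  total first-year rate 1.124 μm/a
  mass loss = 1.124 μm/a × 7.14 g/cm³ = 8.028 g·m⁻²·a⁻¹
copper: f(T) = -0.080·(T−10) [T>10 °C] = -0.0560
  sulphur-dioxide contribution → 0.6366 μm/a
  chloride contribution → 0.5588 μm/a
  total first-year rate 1.195 μm/a
  mass loss = 1.195 μm/a × 8.96 g/cm³ = 10.71 g·m⁻²·a⁻¹
Ordering by g·m⁻²·a⁻¹: copper (10.7) > zinc (8.03)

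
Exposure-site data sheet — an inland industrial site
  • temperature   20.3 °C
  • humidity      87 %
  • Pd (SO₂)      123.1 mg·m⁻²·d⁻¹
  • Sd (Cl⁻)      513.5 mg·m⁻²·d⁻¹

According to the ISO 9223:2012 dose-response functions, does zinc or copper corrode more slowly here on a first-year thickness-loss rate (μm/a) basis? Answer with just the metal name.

copper

zinc: temperature factor f = -0.071·(10.3) = -0.7313
  Pd branch = 0.0129·Pd^0.44·e^(0.046·RH+f) = 2.823 μm/a
  Sd branch = 0.0175·Sd^0.57·e^(0.008·RH+0.085·T) = 6.913 μm/a
  r_corr = 2.823 + 6.913 = 9.737 μm/a
copper: f(T) = -0.080·(T−10) [T>10 °C] = -0.8240
  Pd branch = 0.0053·Pd^0.26·e^(0.059·RH+f) = 1.378 μm/a
  Cl⁻ term: 0.01025·513.5^0.27·exp(0.036·87+0.049·20.3) = 3.426
  sum: 1.378 + 3.426 → r_corr = 4.803 μm/a
Ordering by μm/a: zinc (9.74) > copper (4.8)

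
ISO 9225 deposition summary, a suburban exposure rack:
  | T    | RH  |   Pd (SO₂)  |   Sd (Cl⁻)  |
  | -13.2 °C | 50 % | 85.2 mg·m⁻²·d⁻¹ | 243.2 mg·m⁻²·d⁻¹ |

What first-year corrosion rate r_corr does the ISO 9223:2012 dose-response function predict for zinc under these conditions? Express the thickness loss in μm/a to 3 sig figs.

r_corr = 0.571 μm/a

zinc: temperature factor f = +0.038·(-23.2) = -0.8816
  SO₂ term: 0.0129·85.2^0.44·exp(0.046·50-0.8816) = 0.3767
  Sd branch = 0.0175·Sd^0.57·e^(0.008·RH+0.085·T) = 0.1947 μm/a
  sum: 0.3767 + 0.1947 → r_corr = 0.5714 μm/a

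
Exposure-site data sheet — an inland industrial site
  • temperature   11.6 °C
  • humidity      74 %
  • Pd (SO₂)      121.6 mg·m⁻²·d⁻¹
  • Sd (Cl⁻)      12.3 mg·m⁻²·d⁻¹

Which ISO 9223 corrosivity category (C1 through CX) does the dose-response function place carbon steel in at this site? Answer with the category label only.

carbon steel: temperature factor f = -0.054·(1.6) = -0.0864
  sulphur-dioxide contribution → 86.57 μm/a
  chloride contribution → 8.839 μm/a
  ⇒ r_corr(carbon steel) = 95.41 μm/a
95.4 μm/a falls in (80, 200] for carbon steel → category C5

C5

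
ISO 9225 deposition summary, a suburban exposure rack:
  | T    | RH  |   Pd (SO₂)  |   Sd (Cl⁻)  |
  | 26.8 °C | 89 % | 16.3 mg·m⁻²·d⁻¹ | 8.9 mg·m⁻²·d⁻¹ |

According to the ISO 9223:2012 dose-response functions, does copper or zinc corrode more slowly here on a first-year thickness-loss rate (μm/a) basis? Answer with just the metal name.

copper: T>10 °C ⇒ hinge -0.080·(26.8−10) = -1.3440
  Pd branch = 0.0053·Pd^0.26·e^(0.059·RH+f) = 0.5448 μm/a
  Cl⁻ term: 0.01025·8.9^0.27·exp(0.036·89+0.049·26.8) = 1.694
  r_corr = 0.5448 + 1.694 = 2.239 μm/a
zinc: T>10 °C ⇒ hinge -0.071·(26.8−10) = -1.1928
  SO₂ term: 0.0129·16.3^0.44·exp(0.046·89-1.1928) = 0.8015
  Cl⁻ term: 0.0175·8.9^0.57·exp(0.008·89+0.085·26.8) = 1.21
  sum: 0.8015 + 1.21 → r_corr = 2.011 μm/a
Ordering by μm/a: copper (2.24) > zinc (2.01)

zinc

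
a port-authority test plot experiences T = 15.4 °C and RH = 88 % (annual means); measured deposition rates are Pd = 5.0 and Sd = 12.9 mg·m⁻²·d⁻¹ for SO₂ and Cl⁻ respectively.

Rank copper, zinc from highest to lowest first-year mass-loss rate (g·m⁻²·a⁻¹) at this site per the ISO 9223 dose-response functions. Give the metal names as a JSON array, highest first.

["copper", "zinc"]

copper: f(T) = -0.080·(T−10) [T>10 °C] = -0.4320
  SO₂ term: 0.0053·5.0^0.26·exp(0.059·88-0.4320) = 0.9403
  Sd branch = 0.01025·Sd^0.27·e^(0.036·RH+0.049·T) = 1.033 μm/a
  r_corr = 0.9403 + 1.033 = 1.973 μm/a
  mass loss = 1.973 μm/a × 8.96 g/cm³ = 17.68 g·m⁻²·a⁻¹
zinc: f(T) = -0.071·(T−10) [T>10 °C] = -0.3834
  SO₂ term: 0.0129·5.0^0.44·exp(0.046·88-0.3834) = 1.022
  Sd branch = 0.0175·Sd^0.57·e^(0.008·RH+0.085·T) = 0.5627 μm/a
  sum: 1.022 + 0.5627 → r_corr = 1.585 μm/a
  mass loss = 1.585 μm/a × 7.14 g/cm³ = 11.32 g·m⁻²·a⁻¹
Ordering by g·m⁻²·a⁻¹: copper (17.7) > zinc (11.3)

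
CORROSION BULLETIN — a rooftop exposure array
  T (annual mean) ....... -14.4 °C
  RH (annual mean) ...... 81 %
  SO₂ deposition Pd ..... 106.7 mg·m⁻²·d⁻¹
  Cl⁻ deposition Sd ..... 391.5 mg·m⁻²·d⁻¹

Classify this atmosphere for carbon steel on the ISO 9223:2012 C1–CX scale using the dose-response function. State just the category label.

carbon steel: T≤10 °C ⇒ hinge +0.150·(-14.4−10) = -3.6600
  Pd branch = 1.77·Pd^0.52·e^(0.02·RH+f) = 2.61 μm/a
  Cl⁻ term: 0.102·391.5^0.62·exp(0.033·81+0.04·-14.4) = 33.64
  sum: 2.61 + 33.64 → r_corr = 36.25 μm/a
Category bounds: 25…50 μm/a bracket r_corr ⇒ C3

C3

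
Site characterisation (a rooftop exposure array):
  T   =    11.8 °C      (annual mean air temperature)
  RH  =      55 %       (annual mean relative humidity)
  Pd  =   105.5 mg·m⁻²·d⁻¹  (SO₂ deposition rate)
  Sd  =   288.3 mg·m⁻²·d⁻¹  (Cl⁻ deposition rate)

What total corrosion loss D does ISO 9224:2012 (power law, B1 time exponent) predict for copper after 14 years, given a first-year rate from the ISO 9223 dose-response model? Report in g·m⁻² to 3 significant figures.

copper: T>10 °C ⇒ hinge -0.080·(11.8−10) = -0.1440
  SO₂ term: 0.0053·105.5^0.26·exp(0.059·55-0.1440) = 0.3954
  Cl⁻ term: 0.01025·288.3^0.27·exp(0.036·55+0.049·11.8) = 0.6108
  r_corr = 0.3954 + 0.6108 = 1.006 μm/a
Long-term exponent b (ISO 9224 Table 2, B1) = 0.667
  D(14) = 1.006 × 14^0.667 = 1.006 × 5.814 = 5.85 μm
  Mass loss = 5.85 μm × 8.96 g/cm³ = 52.42 g·m⁻²

D(14) = 52.4 g·m⁻²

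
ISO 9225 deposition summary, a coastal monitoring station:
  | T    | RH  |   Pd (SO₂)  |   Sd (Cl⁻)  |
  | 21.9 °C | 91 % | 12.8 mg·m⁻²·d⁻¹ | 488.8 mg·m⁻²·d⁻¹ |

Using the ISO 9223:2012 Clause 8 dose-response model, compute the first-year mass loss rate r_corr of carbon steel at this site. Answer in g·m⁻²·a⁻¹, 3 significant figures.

carbon steel: temperature factor f = -0.054·(11.9) = -0.6426
  sulphur-dioxide contribution → 21.63 μm/a
  chloride contribution → 229.3 μm/a
  total first-year rate 251 μm/a
Convert to mass loss: 251 μm/a × 7.85 g/cm³ = 1970 g·m⁻²·a⁻¹

r_corr = 1.97e+03 g·m⁻²·a⁻¹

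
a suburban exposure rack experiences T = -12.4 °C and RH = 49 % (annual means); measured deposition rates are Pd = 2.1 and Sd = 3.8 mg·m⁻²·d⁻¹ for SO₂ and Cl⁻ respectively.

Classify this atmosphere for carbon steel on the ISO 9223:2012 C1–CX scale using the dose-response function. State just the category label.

C1

carbon steel: temperature factor f = +0.150·(-22.4) = -3.3600
  sulphur-dioxide contribution → 0.2409 μm/a
  chloride contribution → 0.716 μm/a
  total first-year rate 0.9569 μm/a
0.957 μm/a falls in (0, 1.3] for carbon steel → category C1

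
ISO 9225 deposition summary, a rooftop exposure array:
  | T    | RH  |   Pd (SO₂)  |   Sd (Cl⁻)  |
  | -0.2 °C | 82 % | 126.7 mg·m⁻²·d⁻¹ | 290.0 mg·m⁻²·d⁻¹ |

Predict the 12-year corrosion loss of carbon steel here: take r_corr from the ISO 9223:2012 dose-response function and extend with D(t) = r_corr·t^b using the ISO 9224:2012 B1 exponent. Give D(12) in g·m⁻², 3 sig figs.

D(12) = 2.17e+03 g·m⁻²

carbon steel: T≤10 °C ⇒ hinge +0.150·(-0.2−10) = -1.5300
  sulphur-dioxide contribution → 24.5 μm/a
  chloride contribution → 50.93 μm/a
  total first-year rate 75.44 μm/a
ISO 9224: D(t) = r_corr · t^b with b = 0.523 (carbon steel, B1)
  D(12) = 75.44 × 12^0.523 = 75.44 × 3.668 = 276.7 μm
  Mass loss = 276.7 μm × 7.85 g/cm³ = 2172 g·m⁻²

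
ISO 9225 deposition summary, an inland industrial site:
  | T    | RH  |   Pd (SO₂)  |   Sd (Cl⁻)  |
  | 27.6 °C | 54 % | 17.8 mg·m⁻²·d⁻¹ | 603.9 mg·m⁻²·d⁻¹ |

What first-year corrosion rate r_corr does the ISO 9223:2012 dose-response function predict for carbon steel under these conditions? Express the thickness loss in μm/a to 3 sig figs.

carbon steel: T>10 °C ⇒ hinge -0.054·(27.6−10) = -0.9504
  SO₂ term: 1.77·17.8^0.52·exp(0.02·54-0.9504) = 9.005
  Sd branch = 0.102·Sd^0.62·e^(0.033·RH+0.04·T) = 96.87 μm/a
  r_corr = 9.005 + 96.87 = 105.9 μm/a

r_corr = 106 μm/a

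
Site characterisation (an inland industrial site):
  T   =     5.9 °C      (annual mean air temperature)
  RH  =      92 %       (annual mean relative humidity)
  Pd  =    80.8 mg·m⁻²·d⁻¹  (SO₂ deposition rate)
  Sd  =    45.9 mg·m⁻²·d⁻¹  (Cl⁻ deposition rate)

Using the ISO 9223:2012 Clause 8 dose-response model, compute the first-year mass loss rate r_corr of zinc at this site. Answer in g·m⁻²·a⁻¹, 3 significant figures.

r_corr = 41.3 g·m⁻²·a⁻¹

zinc: T≤10 °C ⇒ hinge +0.038·(5.9−10) = -0.1558
  SO₂ term: 0.0129·80.8^0.44·exp(0.046·92-0.1558) = 5.25
  Cl⁻ term: 0.0175·45.9^0.57·exp(0.008·92+0.085·5.9) = 0.5342
  sum: 5.25 + 0.5342 → r_corr = 5.784 μm/a
Convert to mass loss: 5.784 μm/a × 7.14 g/cm³ = 41.3 g·m⁻²·a⁻¹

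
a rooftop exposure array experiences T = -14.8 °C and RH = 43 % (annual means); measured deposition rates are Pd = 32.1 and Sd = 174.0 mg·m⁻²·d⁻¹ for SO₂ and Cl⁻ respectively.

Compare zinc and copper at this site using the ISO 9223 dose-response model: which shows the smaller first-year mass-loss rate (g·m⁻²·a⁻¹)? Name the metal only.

copper

zinc: f(T) = +0.038·(T−10) [T≤10 °C] = -0.9424
  Pd branch = 0.0129·Pd^0.44·e^(0.046·RH+f) = 0.1672 μm/a
  Sd branch = 0.0175·Sd^0.57·e^(0.008·RH+0.085·T) = 0.1328 μm/a
  r_corr = 0.1672 + 0.1328 = 0.3 μm/a
  mass loss = 0.3 μm/a × 7.14 g/cm³ = 2.142 g·m⁻²·a⁻¹
copper: f(T) = +0.126·(T−10) [T≤10 °C] = -3.1248
  Pd branch = 0.0053·Pd^0.26·e^(0.059·RH+f) = 0.007256 μm/a
  Sd branch = 0.01025·Sd^0.27·e^(0.036·RH+0.049·T) = 0.09397 μm/a
  r_corr = 0.007256 + 0.09397 = 0.1012 μm/a
  mass loss = 0.1012 μm/a × 8.96 g/cm³ = 0.907 g·m⁻²·a⁻¹
Ordering by g·m⁻²·a⁻¹: zinc (2.14) > copper (0.907)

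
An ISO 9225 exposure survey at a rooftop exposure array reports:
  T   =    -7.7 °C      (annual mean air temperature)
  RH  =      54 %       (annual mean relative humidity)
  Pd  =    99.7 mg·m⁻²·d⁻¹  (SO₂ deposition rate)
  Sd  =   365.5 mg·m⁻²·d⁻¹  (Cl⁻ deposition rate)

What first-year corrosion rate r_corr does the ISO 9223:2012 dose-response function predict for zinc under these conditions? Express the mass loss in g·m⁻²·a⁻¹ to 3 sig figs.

r_corr = 7.16 g·m⁻²·a⁻¹

zinc: temperature factor f = +0.038·(-17.7) = -0.6726
  sulphur-dioxide contribution → 0.598 μm/a
  chloride contribution → 0.4048 μm/a
  total first-year rate 1.003 μm/a
Convert to mass loss: 1.003 μm/a × 7.14 g/cm³ = 7.16 g·m⁻²·a⁻¹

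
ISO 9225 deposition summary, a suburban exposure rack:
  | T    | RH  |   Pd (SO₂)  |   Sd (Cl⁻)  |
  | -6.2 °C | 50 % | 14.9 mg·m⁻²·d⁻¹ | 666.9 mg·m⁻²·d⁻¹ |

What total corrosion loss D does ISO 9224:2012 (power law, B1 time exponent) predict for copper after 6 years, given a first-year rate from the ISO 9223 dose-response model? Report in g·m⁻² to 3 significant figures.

copper: T≤10 °C ⇒ hinge +0.126·(-6.2−10) = -2.0412
  sulphur-dioxide contribution → 0.02655 μm/a
  chloride contribution → 0.2649 μm/a
  ⇒ r_corr(copper) = 0.2914 μm/a
Long-term exponent b (ISO 9224 Table 2, B1) = 0.667
  D(6) = 0.2914 × 6^0.667 = 0.2914 × 3.304 = 0.9628 μm
  Mass loss = 0.9628 μm × 8.96 g/cm³ = 8.626 g·m⁻²

D(6) = 8.63 g·m⁻²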